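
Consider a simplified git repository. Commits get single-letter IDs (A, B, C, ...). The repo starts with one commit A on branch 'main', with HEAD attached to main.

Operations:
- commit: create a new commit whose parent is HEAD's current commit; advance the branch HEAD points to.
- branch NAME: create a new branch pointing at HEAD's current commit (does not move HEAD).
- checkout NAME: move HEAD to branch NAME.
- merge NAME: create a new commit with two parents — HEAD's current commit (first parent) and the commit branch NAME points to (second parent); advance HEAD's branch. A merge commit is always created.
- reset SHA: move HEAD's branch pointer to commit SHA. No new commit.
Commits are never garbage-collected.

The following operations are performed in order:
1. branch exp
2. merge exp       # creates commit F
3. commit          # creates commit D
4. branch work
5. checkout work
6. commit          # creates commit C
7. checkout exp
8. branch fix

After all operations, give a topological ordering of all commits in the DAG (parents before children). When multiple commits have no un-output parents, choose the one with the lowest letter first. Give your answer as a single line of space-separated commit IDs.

After op 1 (branch): HEAD=main@A [exp=A main=A]
After op 2 (merge): HEAD=main@F [exp=A main=F]
After op 3 (commit): HEAD=main@D [exp=A main=D]
After op 4 (branch): HEAD=main@D [exp=A main=D work=D]
After op 5 (checkout): HEAD=work@D [exp=A main=D work=D]
After op 6 (commit): HEAD=work@C [exp=A main=D work=C]
After op 7 (checkout): HEAD=exp@A [exp=A main=D work=C]
After op 8 (branch): HEAD=exp@A [exp=A fix=A main=D work=C]
commit A: parents=[]
commit C: parents=['D']
commit D: parents=['F']
commit F: parents=['A', 'A']

Answer: A F D C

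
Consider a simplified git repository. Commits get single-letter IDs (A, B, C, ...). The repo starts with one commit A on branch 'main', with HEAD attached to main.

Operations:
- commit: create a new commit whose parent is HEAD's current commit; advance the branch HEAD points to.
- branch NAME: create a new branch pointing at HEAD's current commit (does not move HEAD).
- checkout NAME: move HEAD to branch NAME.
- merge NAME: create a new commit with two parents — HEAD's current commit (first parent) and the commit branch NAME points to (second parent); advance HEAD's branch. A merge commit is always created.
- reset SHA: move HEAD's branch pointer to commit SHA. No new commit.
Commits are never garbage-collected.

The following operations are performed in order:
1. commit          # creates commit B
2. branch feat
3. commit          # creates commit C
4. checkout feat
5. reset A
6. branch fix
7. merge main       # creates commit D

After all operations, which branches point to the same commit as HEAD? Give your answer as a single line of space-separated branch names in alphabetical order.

After op 1 (commit): HEAD=main@B [main=B]
After op 2 (branch): HEAD=main@B [feat=B main=B]
After op 3 (commit): HEAD=main@C [feat=B main=C]
After op 4 (checkout): HEAD=feat@B [feat=B main=C]
After op 5 (reset): HEAD=feat@A [feat=A main=C]
After op 6 (branch): HEAD=feat@A [feat=A fix=A main=C]
After op 7 (merge): HEAD=feat@D [feat=D fix=A main=C]

Answer: feat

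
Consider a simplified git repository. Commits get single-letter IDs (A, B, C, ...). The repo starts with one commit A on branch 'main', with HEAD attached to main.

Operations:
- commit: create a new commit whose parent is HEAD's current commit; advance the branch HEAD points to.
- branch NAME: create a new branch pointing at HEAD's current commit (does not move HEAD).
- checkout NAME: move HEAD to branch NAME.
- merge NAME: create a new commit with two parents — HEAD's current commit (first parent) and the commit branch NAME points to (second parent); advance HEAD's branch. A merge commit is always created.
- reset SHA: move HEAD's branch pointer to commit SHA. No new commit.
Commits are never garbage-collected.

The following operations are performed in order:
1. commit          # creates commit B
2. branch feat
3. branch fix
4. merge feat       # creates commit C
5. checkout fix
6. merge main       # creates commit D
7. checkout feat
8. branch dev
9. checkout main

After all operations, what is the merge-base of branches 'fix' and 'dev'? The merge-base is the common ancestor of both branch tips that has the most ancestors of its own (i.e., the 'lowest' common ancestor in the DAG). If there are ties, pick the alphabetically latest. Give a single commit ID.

Answer: B

Derivation:
After op 1 (commit): HEAD=main@B [main=B]
After op 2 (branch): HEAD=main@B [feat=B main=B]
After op 3 (branch): HEAD=main@B [feat=B fix=B main=B]
After op 4 (merge): HEAD=main@C [feat=B fix=B main=C]
After op 5 (checkout): HEAD=fix@B [feat=B fix=B main=C]
After op 6 (merge): HEAD=fix@D [feat=B fix=D main=C]
After op 7 (checkout): HEAD=feat@B [feat=B fix=D main=C]
After op 8 (branch): HEAD=feat@B [dev=B feat=B fix=D main=C]
After op 9 (checkout): HEAD=main@C [dev=B feat=B fix=D main=C]
ancestors(fix=D): ['A', 'B', 'C', 'D']
ancestors(dev=B): ['A', 'B']
common: ['A', 'B']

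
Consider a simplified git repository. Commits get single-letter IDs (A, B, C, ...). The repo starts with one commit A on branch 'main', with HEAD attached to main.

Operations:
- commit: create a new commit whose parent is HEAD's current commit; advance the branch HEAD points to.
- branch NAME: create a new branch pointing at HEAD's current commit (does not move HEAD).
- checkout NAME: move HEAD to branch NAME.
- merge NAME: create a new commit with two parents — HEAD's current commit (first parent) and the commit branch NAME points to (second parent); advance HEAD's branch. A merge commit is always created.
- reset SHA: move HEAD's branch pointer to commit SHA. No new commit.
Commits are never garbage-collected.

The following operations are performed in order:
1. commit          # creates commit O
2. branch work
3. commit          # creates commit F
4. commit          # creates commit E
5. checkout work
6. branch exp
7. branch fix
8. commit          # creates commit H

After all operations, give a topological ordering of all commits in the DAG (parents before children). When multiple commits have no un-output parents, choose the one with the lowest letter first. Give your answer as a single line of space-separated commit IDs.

Answer: A O F E H

Derivation:
After op 1 (commit): HEAD=main@O [main=O]
After op 2 (branch): HEAD=main@O [main=O work=O]
After op 3 (commit): HEAD=main@F [main=F work=O]
After op 4 (commit): HEAD=main@E [main=E work=O]
After op 5 (checkout): HEAD=work@O [main=E work=O]
After op 6 (branch): HEAD=work@O [exp=O main=E work=O]
After op 7 (branch): HEAD=work@O [exp=O fix=O main=E work=O]
After op 8 (commit): HEAD=work@H [exp=O fix=O main=E work=H]
commit A: parents=[]
commit E: parents=['F']
commit F: parents=['O']
commit H: parents=['O']
commit O: parents=['A']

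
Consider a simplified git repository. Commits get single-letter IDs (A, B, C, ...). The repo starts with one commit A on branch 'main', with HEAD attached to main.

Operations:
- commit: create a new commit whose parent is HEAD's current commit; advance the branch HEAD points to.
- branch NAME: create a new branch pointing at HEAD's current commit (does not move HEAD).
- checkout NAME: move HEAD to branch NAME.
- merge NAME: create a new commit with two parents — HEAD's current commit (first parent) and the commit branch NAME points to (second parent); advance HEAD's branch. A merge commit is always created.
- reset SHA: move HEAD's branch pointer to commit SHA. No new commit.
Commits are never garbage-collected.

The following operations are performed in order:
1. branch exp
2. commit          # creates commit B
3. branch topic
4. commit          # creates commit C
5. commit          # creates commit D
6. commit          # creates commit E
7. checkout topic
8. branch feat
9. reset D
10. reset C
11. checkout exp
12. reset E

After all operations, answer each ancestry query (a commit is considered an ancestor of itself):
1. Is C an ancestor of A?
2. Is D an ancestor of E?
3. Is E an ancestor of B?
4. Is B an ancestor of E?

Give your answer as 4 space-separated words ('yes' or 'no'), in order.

Answer: no yes no yes

Derivation:
After op 1 (branch): HEAD=main@A [exp=A main=A]
After op 2 (commit): HEAD=main@B [exp=A main=B]
After op 3 (branch): HEAD=main@B [exp=A main=B topic=B]
After op 4 (commit): HEAD=main@C [exp=A main=C topic=B]
After op 5 (commit): HEAD=main@D [exp=A main=D topic=B]
After op 6 (commit): HEAD=main@E [exp=A main=E topic=B]
After op 7 (checkout): HEAD=topic@B [exp=A main=E topic=B]
After op 8 (branch): HEAD=topic@B [exp=A feat=B main=E topic=B]
After op 9 (reset): HEAD=topic@D [exp=A feat=B main=E topic=D]
After op 10 (reset): HEAD=topic@C [exp=A feat=B main=E topic=C]
After op 11 (checkout): HEAD=exp@A [exp=A feat=B main=E topic=C]
After op 12 (reset): HEAD=exp@E [exp=E feat=B main=E topic=C]
ancestors(A) = {A}; C in? no
ancestors(E) = {A,B,C,D,E}; D in? yes
ancestors(B) = {A,B}; E in? no
ancestors(E) = {A,B,C,D,E}; B in? yes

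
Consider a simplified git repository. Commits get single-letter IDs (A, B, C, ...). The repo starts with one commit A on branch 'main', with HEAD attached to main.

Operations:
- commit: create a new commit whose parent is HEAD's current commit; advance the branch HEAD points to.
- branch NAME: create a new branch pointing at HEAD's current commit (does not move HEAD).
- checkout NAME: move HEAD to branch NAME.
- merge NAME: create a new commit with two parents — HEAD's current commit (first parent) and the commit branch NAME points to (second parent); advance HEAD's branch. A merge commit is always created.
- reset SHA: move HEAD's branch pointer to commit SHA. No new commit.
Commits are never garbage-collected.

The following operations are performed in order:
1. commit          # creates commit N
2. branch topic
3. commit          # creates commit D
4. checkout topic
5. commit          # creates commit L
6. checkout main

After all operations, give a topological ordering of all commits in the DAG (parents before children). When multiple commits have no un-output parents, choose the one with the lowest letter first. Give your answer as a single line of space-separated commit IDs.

Answer: A N D L

Derivation:
After op 1 (commit): HEAD=main@N [main=N]
After op 2 (branch): HEAD=main@N [main=N topic=N]
After op 3 (commit): HEAD=main@D [main=D topic=N]
After op 4 (checkout): HEAD=topic@N [main=D topic=N]
After op 5 (commit): HEAD=topic@L [main=D topic=L]
After op 6 (checkout): HEAD=main@D [main=D topic=L]
commit A: parents=[]
commit D: parents=['N']
commit L: parents=['N']
commit N: parents=['A']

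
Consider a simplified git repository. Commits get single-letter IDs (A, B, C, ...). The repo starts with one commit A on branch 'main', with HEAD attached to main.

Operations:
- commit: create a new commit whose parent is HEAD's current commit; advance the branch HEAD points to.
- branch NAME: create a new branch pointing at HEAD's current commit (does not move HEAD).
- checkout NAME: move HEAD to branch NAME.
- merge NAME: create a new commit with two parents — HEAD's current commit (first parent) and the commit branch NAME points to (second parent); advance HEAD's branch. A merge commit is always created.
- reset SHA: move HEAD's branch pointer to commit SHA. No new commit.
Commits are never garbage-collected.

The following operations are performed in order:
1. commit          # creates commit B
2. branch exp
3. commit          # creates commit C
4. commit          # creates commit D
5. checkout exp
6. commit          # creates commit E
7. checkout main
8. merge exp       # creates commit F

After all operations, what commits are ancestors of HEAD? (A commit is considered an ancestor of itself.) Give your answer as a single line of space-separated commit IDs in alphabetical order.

After op 1 (commit): HEAD=main@B [main=B]
After op 2 (branch): HEAD=main@B [exp=B main=B]
After op 3 (commit): HEAD=main@C [exp=B main=C]
After op 4 (commit): HEAD=main@D [exp=B main=D]
After op 5 (checkout): HEAD=exp@B [exp=B main=D]
After op 6 (commit): HEAD=exp@E [exp=E main=D]
After op 7 (checkout): HEAD=main@D [exp=E main=D]
After op 8 (merge): HEAD=main@F [exp=E main=F]

Answer: A B C D E F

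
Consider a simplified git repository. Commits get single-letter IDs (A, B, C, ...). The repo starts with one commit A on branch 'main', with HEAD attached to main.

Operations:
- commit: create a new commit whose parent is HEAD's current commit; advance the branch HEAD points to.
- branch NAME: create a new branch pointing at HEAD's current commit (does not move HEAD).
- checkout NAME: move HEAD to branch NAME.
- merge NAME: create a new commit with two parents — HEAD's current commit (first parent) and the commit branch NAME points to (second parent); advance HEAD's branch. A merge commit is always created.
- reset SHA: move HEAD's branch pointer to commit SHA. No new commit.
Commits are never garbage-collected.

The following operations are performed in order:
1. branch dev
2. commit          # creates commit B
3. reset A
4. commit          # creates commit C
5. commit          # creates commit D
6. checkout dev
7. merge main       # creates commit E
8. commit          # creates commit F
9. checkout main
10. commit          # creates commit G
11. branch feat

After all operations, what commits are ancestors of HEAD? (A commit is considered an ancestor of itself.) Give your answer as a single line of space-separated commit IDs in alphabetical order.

After op 1 (branch): HEAD=main@A [dev=A main=A]
After op 2 (commit): HEAD=main@B [dev=A main=B]
After op 3 (reset): HEAD=main@A [dev=A main=A]
After op 4 (commit): HEAD=main@C [dev=A main=C]
After op 5 (commit): HEAD=main@D [dev=A main=D]
After op 6 (checkout): HEAD=dev@A [dev=A main=D]
After op 7 (merge): HEAD=dev@E [dev=E main=D]
After op 8 (commit): HEAD=dev@F [dev=F main=D]
After op 9 (checkout): HEAD=main@D [dev=F main=D]
After op 10 (commit): HEAD=main@G [dev=F main=G]
After op 11 (branch): HEAD=main@G [dev=F feat=G main=G]

Answer: A C D G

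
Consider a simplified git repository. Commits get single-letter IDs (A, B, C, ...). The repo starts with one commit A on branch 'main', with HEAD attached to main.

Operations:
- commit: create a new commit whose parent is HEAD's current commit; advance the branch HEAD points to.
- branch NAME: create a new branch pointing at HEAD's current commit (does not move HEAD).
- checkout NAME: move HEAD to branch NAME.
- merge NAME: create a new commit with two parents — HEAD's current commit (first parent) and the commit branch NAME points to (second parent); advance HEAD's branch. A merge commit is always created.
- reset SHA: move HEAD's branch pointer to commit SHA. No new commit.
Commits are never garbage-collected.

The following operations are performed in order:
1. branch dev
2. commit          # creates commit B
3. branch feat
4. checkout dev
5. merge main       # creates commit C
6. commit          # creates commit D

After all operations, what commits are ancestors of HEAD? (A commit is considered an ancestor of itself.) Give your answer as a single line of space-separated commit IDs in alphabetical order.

After op 1 (branch): HEAD=main@A [dev=A main=A]
After op 2 (commit): HEAD=main@B [dev=A main=B]
After op 3 (branch): HEAD=main@B [dev=A feat=B main=B]
After op 4 (checkout): HEAD=dev@A [dev=A feat=B main=B]
After op 5 (merge): HEAD=dev@C [dev=C feat=B main=B]
After op 6 (commit): HEAD=dev@D [dev=D feat=B main=B]

Answer: A B C D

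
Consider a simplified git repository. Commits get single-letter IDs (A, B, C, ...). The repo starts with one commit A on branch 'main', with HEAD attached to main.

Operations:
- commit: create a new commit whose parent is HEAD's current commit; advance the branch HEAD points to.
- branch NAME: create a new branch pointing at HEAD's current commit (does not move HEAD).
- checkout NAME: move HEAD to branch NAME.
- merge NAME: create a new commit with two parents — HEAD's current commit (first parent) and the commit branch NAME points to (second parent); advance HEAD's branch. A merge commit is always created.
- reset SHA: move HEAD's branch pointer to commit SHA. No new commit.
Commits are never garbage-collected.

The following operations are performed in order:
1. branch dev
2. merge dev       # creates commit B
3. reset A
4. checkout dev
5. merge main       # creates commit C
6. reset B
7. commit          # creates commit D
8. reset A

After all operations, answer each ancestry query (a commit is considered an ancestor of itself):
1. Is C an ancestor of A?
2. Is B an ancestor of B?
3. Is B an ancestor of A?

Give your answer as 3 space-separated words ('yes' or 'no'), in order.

After op 1 (branch): HEAD=main@A [dev=A main=A]
After op 2 (merge): HEAD=main@B [dev=A main=B]
After op 3 (reset): HEAD=main@A [dev=A main=A]
After op 4 (checkout): HEAD=dev@A [dev=A main=A]
After op 5 (merge): HEAD=dev@C [dev=C main=A]
After op 6 (reset): HEAD=dev@B [dev=B main=A]
After op 7 (commit): HEAD=dev@D [dev=D main=A]
After op 8 (reset): HEAD=dev@A [dev=A main=A]
ancestors(A) = {A}; C in? no
ancestors(B) = {A,B}; B in? yes
ancestors(A) = {A}; B in? no

Answer: no yes no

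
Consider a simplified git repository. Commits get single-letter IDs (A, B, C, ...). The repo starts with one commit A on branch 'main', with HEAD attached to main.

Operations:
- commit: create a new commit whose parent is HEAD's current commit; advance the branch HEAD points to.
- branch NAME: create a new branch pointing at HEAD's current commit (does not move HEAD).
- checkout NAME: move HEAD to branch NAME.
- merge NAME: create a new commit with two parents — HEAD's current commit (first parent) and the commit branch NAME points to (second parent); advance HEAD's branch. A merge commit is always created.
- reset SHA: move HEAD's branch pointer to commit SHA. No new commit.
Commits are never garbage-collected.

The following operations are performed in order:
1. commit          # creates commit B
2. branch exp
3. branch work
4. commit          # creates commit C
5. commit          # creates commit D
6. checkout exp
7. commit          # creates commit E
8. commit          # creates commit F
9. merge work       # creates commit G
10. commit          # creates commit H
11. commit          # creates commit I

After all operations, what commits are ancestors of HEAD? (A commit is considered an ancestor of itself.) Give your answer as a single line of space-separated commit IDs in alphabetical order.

Answer: A B E F G H I

Derivation:
After op 1 (commit): HEAD=main@B [main=B]
After op 2 (branch): HEAD=main@B [exp=B main=B]
After op 3 (branch): HEAD=main@B [exp=B main=B work=B]
After op 4 (commit): HEAD=main@C [exp=B main=C work=B]
After op 5 (commit): HEAD=main@D [exp=B main=D work=B]
After op 6 (checkout): HEAD=exp@B [exp=B main=D work=B]
After op 7 (commit): HEAD=exp@E [exp=E main=D work=B]
After op 8 (commit): HEAD=exp@F [exp=F main=D work=B]
After op 9 (merge): HEAD=exp@G [exp=G main=D work=B]
After op 10 (commit): HEAD=exp@H [exp=H main=D work=B]
After op 11 (commit): HEAD=exp@I [exp=I main=D work=B]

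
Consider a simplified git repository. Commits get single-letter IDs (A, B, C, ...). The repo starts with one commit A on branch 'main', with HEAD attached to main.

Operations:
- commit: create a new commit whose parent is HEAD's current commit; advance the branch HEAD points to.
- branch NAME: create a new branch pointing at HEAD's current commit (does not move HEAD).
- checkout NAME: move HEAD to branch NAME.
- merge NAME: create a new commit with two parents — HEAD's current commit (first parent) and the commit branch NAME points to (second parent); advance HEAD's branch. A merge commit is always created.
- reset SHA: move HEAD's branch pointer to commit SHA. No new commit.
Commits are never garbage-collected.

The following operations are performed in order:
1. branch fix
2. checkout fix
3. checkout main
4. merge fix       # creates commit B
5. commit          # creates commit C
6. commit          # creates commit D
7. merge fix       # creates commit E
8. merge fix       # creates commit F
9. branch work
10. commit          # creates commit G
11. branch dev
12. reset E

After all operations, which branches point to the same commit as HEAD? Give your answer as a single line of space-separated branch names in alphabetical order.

After op 1 (branch): HEAD=main@A [fix=A main=A]
After op 2 (checkout): HEAD=fix@A [fix=A main=A]
After op 3 (checkout): HEAD=main@A [fix=A main=A]
After op 4 (merge): HEAD=main@B [fix=A main=B]
After op 5 (commit): HEAD=main@C [fix=A main=C]
After op 6 (commit): HEAD=main@D [fix=A main=D]
After op 7 (merge): HEAD=main@E [fix=A main=E]
After op 8 (merge): HEAD=main@F [fix=A main=F]
After op 9 (branch): HEAD=main@F [fix=A main=F work=F]
After op 10 (commit): HEAD=main@G [fix=A main=G work=F]
After op 11 (branch): HEAD=main@G [dev=G fix=A main=G work=F]
After op 12 (reset): HEAD=main@E [dev=G fix=A main=E work=F]

Answer: main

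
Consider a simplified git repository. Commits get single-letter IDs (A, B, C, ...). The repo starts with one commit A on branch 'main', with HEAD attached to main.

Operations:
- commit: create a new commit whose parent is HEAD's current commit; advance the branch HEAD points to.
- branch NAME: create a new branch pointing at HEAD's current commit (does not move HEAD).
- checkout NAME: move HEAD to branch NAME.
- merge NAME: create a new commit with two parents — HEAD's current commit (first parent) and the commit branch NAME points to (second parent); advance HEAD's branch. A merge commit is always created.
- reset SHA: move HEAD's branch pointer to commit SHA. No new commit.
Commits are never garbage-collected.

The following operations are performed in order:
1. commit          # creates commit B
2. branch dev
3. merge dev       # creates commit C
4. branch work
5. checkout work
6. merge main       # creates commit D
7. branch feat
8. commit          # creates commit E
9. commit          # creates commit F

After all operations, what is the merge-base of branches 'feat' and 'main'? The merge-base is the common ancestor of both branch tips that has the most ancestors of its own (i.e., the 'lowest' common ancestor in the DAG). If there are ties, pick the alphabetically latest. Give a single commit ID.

After op 1 (commit): HEAD=main@B [main=B]
After op 2 (branch): HEAD=main@B [dev=B main=B]
After op 3 (merge): HEAD=main@C [dev=B main=C]
After op 4 (branch): HEAD=main@C [dev=B main=C work=C]
After op 5 (checkout): HEAD=work@C [dev=B main=C work=C]
After op 6 (merge): HEAD=work@D [dev=B main=C work=D]
After op 7 (branch): HEAD=work@D [dev=B feat=D main=C work=D]
After op 8 (commit): HEAD=work@E [dev=B feat=D main=C work=E]
After op 9 (commit): HEAD=work@F [dev=B feat=D main=C work=F]
ancestors(feat=D): ['A', 'B', 'C', 'D']
ancestors(main=C): ['A', 'B', 'C']
common: ['A', 'B', 'C']

Answer: C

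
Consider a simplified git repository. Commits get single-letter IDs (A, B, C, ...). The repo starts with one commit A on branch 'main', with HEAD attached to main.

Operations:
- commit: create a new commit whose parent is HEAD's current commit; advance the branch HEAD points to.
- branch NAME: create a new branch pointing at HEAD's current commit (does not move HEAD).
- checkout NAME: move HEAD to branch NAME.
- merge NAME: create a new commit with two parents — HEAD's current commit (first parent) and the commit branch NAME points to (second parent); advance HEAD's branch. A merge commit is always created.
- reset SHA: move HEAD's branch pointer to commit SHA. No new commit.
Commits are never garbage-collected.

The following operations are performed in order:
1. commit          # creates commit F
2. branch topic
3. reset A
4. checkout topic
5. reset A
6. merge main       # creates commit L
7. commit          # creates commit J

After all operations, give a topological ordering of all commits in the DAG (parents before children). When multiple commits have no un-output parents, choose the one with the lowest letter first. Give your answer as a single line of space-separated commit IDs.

After op 1 (commit): HEAD=main@F [main=F]
After op 2 (branch): HEAD=main@F [main=F topic=F]
After op 3 (reset): HEAD=main@A [main=A topic=F]
After op 4 (checkout): HEAD=topic@F [main=A topic=F]
After op 5 (reset): HEAD=topic@A [main=A topic=A]
After op 6 (merge): HEAD=topic@L [main=A topic=L]
After op 7 (commit): HEAD=topic@J [main=A topic=J]
commit A: parents=[]
commit F: parents=['A']
commit J: parents=['L']
commit L: parents=['A', 'A']

Answer: A F L J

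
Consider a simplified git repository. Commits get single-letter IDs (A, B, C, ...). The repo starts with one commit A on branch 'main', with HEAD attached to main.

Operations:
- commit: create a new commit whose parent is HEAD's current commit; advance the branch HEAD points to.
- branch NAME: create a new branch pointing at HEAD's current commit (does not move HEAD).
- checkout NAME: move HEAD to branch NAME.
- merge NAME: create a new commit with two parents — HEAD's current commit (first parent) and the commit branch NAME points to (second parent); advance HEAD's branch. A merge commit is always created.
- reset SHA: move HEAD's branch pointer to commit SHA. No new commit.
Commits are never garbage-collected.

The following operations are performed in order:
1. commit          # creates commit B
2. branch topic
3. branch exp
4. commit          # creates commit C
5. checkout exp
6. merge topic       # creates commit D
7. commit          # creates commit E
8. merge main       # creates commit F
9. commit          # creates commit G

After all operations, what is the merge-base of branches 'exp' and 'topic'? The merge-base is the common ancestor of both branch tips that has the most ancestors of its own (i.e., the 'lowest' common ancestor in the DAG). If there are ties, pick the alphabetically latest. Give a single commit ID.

Answer: B

Derivation:
After op 1 (commit): HEAD=main@B [main=B]
After op 2 (branch): HEAD=main@B [main=B topic=B]
After op 3 (branch): HEAD=main@B [exp=B main=B topic=B]
After op 4 (commit): HEAD=main@C [exp=B main=C topic=B]
After op 5 (checkout): HEAD=exp@B [exp=B main=C topic=B]
After op 6 (merge): HEAD=exp@D [exp=D main=C topic=B]
After op 7 (commit): HEAD=exp@E [exp=E main=C topic=B]
After op 8 (merge): HEAD=exp@F [exp=F main=C topic=B]
After op 9 (commit): HEAD=exp@G [exp=G main=C topic=B]
ancestors(exp=G): ['A', 'B', 'C', 'D', 'E', 'F', 'G']
ancestors(topic=B): ['A', 'B']
common: ['A', 'B']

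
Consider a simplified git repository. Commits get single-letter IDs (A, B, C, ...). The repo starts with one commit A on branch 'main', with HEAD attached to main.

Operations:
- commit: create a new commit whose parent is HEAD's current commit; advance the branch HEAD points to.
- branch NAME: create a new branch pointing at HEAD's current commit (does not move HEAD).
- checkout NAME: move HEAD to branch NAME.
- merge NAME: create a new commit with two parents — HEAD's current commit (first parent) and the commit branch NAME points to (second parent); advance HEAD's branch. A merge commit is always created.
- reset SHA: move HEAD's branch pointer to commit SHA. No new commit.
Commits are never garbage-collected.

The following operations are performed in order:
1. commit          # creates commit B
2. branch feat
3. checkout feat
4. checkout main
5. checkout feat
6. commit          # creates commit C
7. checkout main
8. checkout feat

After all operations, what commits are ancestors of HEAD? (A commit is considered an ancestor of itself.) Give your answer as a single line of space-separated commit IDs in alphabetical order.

Answer: A B C

Derivation:
After op 1 (commit): HEAD=main@B [main=B]
After op 2 (branch): HEAD=main@B [feat=B main=B]
After op 3 (checkout): HEAD=feat@B [feat=B main=B]
After op 4 (checkout): HEAD=main@B [feat=B main=B]
After op 5 (checkout): HEAD=feat@B [feat=B main=B]
After op 6 (commit): HEAD=feat@C [feat=C main=B]
After op 7 (checkout): HEAD=main@B [feat=C main=B]
After op 8 (checkout): HEAD=feat@C [feat=C main=B]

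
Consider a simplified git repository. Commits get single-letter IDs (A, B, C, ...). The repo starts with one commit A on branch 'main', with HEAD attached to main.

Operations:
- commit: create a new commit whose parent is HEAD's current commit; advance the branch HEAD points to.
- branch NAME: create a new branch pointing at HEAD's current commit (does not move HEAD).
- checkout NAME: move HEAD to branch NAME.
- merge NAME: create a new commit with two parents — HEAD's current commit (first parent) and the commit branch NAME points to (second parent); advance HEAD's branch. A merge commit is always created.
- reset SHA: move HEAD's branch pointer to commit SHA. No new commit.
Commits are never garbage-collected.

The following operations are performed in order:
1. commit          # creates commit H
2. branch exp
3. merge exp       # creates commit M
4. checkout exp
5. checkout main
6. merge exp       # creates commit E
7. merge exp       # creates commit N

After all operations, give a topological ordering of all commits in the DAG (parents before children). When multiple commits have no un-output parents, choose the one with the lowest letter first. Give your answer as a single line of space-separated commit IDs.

After op 1 (commit): HEAD=main@H [main=H]
After op 2 (branch): HEAD=main@H [exp=H main=H]
After op 3 (merge): HEAD=main@M [exp=H main=M]
After op 4 (checkout): HEAD=exp@H [exp=H main=M]
After op 5 (checkout): HEAD=main@M [exp=H main=M]
After op 6 (merge): HEAD=main@E [exp=H main=E]
After op 7 (merge): HEAD=main@N [exp=H main=N]
commit A: parents=[]
commit E: parents=['M', 'H']
commit H: parents=['A']
commit M: parents=['H', 'H']
commit N: parents=['E', 'H']

Answer: A H M E N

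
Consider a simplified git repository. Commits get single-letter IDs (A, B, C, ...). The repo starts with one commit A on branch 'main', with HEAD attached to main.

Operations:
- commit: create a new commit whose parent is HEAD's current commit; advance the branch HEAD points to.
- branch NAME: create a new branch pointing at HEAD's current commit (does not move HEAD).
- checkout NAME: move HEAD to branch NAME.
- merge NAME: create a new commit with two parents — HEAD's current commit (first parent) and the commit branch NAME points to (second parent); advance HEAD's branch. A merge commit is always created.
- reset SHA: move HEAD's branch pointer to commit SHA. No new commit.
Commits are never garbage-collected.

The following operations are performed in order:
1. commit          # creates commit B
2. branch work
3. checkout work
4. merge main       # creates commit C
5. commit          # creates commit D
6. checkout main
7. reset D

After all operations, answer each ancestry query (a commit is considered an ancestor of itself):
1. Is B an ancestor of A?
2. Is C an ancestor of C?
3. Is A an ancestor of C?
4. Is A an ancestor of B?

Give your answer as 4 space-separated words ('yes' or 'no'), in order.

Answer: no yes yes yes

Derivation:
After op 1 (commit): HEAD=main@B [main=B]
After op 2 (branch): HEAD=main@B [main=B work=B]
After op 3 (checkout): HEAD=work@B [main=B work=B]
After op 4 (merge): HEAD=work@C [main=B work=C]
After op 5 (commit): HEAD=work@D [main=B work=D]
After op 6 (checkout): HEAD=main@B [main=B work=D]
After op 7 (reset): HEAD=main@D [main=D work=D]
ancestors(A) = {A}; B in? no
ancestors(C) = {A,B,C}; C in? yes
ancestors(C) = {A,B,C}; A in? yes
ancestors(B) = {A,B}; A in? yes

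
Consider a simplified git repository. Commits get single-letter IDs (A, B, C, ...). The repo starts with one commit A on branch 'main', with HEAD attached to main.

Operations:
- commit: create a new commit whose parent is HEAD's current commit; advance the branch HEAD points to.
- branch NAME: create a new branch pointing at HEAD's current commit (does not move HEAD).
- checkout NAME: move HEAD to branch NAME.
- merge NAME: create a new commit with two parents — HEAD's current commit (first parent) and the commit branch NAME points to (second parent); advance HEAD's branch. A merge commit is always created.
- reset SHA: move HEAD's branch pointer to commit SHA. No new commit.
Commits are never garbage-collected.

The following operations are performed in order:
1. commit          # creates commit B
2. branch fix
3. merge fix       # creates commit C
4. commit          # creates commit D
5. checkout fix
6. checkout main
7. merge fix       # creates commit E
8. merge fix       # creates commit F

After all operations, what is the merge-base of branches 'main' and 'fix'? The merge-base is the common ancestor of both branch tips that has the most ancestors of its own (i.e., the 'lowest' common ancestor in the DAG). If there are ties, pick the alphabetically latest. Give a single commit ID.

Answer: B

Derivation:
After op 1 (commit): HEAD=main@B [main=B]
After op 2 (branch): HEAD=main@B [fix=B main=B]
After op 3 (merge): HEAD=main@C [fix=B main=C]
After op 4 (commit): HEAD=main@D [fix=B main=D]
After op 5 (checkout): HEAD=fix@B [fix=B main=D]
After op 6 (checkout): HEAD=main@D [fix=B main=D]
After op 7 (merge): HEAD=main@E [fix=B main=E]
After op 8 (merge): HEAD=main@F [fix=B main=F]
ancestors(main=F): ['A', 'B', 'C', 'D', 'E', 'F']
ancestors(fix=B): ['A', 'B']
common: ['A', 'B']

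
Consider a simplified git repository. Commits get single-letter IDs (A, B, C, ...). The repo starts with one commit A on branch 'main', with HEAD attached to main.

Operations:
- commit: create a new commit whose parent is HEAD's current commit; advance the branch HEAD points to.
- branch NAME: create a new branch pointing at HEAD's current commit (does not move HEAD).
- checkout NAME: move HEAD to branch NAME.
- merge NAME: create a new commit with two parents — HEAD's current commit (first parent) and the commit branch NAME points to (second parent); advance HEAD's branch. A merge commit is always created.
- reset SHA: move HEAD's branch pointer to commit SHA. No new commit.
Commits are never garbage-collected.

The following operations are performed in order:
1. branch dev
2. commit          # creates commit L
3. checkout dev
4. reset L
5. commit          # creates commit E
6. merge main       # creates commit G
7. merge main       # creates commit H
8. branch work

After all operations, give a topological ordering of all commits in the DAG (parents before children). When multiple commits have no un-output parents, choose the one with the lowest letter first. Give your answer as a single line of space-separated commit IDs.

After op 1 (branch): HEAD=main@A [dev=A main=A]
After op 2 (commit): HEAD=main@L [dev=A main=L]
After op 3 (checkout): HEAD=dev@A [dev=A main=L]
After op 4 (reset): HEAD=dev@L [dev=L main=L]
After op 5 (commit): HEAD=dev@E [dev=E main=L]
After op 6 (merge): HEAD=dev@G [dev=G main=L]
After op 7 (merge): HEAD=dev@H [dev=H main=L]
After op 8 (branch): HEAD=dev@H [dev=H main=L work=H]
commit A: parents=[]
commit E: parents=['L']
commit G: parents=['E', 'L']
commit H: parents=['G', 'L']
commit L: parents=['A']

Answer: A L E G H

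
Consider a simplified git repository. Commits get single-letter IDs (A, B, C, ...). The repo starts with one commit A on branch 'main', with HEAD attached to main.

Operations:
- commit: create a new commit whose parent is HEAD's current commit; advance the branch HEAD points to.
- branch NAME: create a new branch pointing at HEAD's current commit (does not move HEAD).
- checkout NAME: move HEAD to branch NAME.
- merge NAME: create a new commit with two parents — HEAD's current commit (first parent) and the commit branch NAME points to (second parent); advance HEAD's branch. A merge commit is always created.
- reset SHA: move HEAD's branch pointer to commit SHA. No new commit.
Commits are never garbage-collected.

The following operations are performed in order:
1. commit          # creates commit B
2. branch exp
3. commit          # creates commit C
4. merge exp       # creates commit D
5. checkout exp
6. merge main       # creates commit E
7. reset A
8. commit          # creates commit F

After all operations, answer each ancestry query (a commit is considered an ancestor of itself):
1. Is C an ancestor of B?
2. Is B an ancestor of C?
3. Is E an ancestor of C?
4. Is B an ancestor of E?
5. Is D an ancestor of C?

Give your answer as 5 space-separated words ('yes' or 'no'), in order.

After op 1 (commit): HEAD=main@B [main=B]
After op 2 (branch): HEAD=main@B [exp=B main=B]
After op 3 (commit): HEAD=main@C [exp=B main=C]
After op 4 (merge): HEAD=main@D [exp=B main=D]
After op 5 (checkout): HEAD=exp@B [exp=B main=D]
After op 6 (merge): HEAD=exp@E [exp=E main=D]
After op 7 (reset): HEAD=exp@A [exp=A main=D]
After op 8 (commit): HEAD=exp@F [exp=F main=D]
ancestors(B) = {A,B}; C in? no
ancestors(C) = {A,B,C}; B in? yes
ancestors(C) = {A,B,C}; E in? no
ancestors(E) = {A,B,C,D,E}; B in? yes
ancestors(C) = {A,B,C}; D in? no

Answer: no yes no yes no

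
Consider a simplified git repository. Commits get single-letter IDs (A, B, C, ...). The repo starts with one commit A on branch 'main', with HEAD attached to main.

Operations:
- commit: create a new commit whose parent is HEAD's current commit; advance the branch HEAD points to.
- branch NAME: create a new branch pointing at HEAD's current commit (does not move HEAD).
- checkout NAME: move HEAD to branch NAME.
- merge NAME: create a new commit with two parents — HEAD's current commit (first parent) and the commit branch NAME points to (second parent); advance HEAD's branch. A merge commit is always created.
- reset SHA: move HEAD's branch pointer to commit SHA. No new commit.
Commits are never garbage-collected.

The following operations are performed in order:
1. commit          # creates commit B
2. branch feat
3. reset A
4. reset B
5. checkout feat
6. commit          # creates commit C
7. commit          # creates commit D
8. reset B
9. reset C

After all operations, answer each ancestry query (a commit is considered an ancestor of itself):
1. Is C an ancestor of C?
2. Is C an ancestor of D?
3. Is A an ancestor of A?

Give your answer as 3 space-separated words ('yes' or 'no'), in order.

Answer: yes yes yes

Derivation:
After op 1 (commit): HEAD=main@B [main=B]
After op 2 (branch): HEAD=main@B [feat=B main=B]
After op 3 (reset): HEAD=main@A [feat=B main=A]
After op 4 (reset): HEAD=main@B [feat=B main=B]
After op 5 (checkout): HEAD=feat@B [feat=B main=B]
After op 6 (commit): HEAD=feat@C [feat=C main=B]
After op 7 (commit): HEAD=feat@D [feat=D main=B]
After op 8 (reset): HEAD=feat@B [feat=B main=B]
After op 9 (reset): HEAD=feat@C [feat=C main=B]
ancestors(C) = {A,B,C}; C in? yes
ancestors(D) = {A,B,C,D}; C in? yes
ancestors(A) = {A}; A in? yes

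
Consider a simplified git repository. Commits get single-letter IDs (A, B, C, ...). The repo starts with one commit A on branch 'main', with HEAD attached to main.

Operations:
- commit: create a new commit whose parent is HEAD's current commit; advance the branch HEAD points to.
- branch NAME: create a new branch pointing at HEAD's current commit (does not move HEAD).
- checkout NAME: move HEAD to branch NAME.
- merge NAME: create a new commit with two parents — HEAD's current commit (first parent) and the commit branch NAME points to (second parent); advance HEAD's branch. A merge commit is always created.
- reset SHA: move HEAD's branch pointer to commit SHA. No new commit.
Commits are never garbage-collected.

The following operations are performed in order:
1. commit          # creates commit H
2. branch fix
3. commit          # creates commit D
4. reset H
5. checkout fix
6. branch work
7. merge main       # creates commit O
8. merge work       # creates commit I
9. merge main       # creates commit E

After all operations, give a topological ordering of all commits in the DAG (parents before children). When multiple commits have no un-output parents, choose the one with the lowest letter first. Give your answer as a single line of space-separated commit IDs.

After op 1 (commit): HEAD=main@H [main=H]
After op 2 (branch): HEAD=main@H [fix=H main=H]
After op 3 (commit): HEAD=main@D [fix=H main=D]
After op 4 (reset): HEAD=main@H [fix=H main=H]
After op 5 (checkout): HEAD=fix@H [fix=H main=H]
After op 6 (branch): HEAD=fix@H [fix=H main=H work=H]
After op 7 (merge): HEAD=fix@O [fix=O main=H work=H]
After op 8 (merge): HEAD=fix@I [fix=I main=H work=H]
After op 9 (merge): HEAD=fix@E [fix=E main=H work=H]
commit A: parents=[]
commit D: parents=['H']
commit E: parents=['I', 'H']
commit H: parents=['A']
commit I: parents=['O', 'H']
commit O: parents=['H', 'H']

Answer: A H D O I E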